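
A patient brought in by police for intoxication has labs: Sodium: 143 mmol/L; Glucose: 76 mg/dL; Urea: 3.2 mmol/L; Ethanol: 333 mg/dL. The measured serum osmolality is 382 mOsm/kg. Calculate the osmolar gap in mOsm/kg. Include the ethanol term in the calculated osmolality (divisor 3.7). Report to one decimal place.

Calculated osmolality = 2·Na + glucose/18 + urea + ethanol/3.7
= 2·143 + 76/18 + 3.2 + 333/3.7
= 286 + 4.22 + 3.20 + 90
= 383.42 mOsm/kg ≈ 383.4 mOsm/kg
Osmolar gap = measured − calculated = 382 − 383.4 = -1.4 mOsm/kg

-1.4 mOsm/kg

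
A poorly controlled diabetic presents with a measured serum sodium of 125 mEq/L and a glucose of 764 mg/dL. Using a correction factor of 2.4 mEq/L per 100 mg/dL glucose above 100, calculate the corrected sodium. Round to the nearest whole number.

Corrected Na = measured Na + 2.4 · (glucose − 100)/100
= 125 + 2.4 · (764 − 100)/100
= 125 + 15.9
= 140.9 mEq/L

141 mEq/L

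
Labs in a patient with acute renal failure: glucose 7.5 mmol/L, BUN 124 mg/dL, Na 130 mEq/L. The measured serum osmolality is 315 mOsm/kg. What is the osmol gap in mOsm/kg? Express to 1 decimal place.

3.2 mOsm/kg

Calculated osmolality = 2·Na + glucose + BUN/2.8
= 2·130 + 7.5 + 124/2.8
= 260 + 7.50 + 44.29
= 311.79 mOsm/kg ≈ 311.8 mOsm/kg
Osmolar gap = measured − calculated = 315 − 311.8 = 3.2 mOsm/kg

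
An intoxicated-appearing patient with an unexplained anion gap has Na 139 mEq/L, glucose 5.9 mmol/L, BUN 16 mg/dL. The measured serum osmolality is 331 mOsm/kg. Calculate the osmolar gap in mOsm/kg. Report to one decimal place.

41.4 mOsm/kg

Calculated osmolality = 2·Na + glucose + BUN/2.8
= 2·139 + 5.9 + 16/2.8
= 278 + 5.90 + 5.71
= 289.61 mOsm/kg ≈ 289.6 mOsm/kg
Osmolar gap = measured − calculated = 331 − 289.6 = 41.4 mOsm/kg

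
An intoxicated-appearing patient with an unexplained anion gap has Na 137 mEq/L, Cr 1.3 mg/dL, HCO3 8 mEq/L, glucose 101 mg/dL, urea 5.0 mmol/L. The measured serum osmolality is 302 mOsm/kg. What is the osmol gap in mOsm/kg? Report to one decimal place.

Calculated osmolality = 2·Na + glucose/18 + urea
= 2·137 + 101/18 + 5
= 274 + 5.61 + 5
= 284.61 mOsm/kg ≈ 284.6 mOsm/kg
Osmolar gap = measured − calculated = 302 − 284.6 = 17.4 mOsm/kg

17.4 mOsm/kg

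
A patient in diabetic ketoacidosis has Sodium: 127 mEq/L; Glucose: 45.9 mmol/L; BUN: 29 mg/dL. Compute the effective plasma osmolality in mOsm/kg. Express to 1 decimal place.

299.9 mOsm/kg

Effective osmolality excludes urea (freely permeant across cell membranes):
2·Na + glucose
= 2·127 + 45.9
= 254 + 45.9
= 299.9 mOsm/kg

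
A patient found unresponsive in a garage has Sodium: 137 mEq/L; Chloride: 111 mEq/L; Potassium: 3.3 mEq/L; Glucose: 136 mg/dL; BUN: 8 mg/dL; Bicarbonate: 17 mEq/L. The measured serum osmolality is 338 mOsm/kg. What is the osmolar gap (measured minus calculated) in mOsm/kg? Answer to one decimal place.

53.6 mOsm/kg

Calculated osmolality = 2·Na + glucose/18 + BUN/2.8
= 2·137 + 136/18 + 8/2.8
= 274 + 7.56 + 2.86
= 284.42 mOsm/kg ≈ 284.4 mOsm/kg
Osmolar gap = measured − calculated = 338 − 284.4 = 53.6 mOsm/kg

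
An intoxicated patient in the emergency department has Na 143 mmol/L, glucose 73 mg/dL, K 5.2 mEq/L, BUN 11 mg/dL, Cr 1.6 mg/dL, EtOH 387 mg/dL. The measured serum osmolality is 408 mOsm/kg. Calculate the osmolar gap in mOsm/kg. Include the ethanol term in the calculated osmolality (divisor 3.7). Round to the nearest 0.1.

Calculated osmolality = 2·Na + glucose/18 + BUN/2.8 + ethanol/3.7
= 2·143 + 73/18 + 11/2.8 + 387/3.7
= 286 + 4.06 + 3.93 + 104.59
= 398.58 mOsm/kg ≈ 398.6 mOsm/kg
Osmolar gap = measured − calculated = 408 − 398.6 = 9.4 mOsm/kg

9.4 mOsm/kg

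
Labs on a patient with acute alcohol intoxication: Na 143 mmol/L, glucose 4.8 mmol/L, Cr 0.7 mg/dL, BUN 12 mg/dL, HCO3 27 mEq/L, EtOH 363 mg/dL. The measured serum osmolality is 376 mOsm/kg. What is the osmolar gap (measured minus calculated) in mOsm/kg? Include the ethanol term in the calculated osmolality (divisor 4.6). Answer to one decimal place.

Calculated osmolality = 2·Na + glucose + BUN/2.8 + ethanol/4.6
= 2·143 + 4.8 + 12/2.8 + 363/4.6
= 286 + 4.80 + 4.29 + 78.91
= 374 mOsm/kg ≈ 374.0 mOsm/kg
Osmolar gap = measured − calculated = 376 − 374.0 = 2.0 mOsm/kg

2.0 mOsm/kg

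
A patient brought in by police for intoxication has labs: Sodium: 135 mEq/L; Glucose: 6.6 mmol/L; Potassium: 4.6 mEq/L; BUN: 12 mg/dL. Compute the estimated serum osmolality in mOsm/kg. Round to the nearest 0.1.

280.9 mOsm/kg

Calculated osmolality = 2·Na + glucose + BUN/2.8
= 2·135 + 6.6 + 12/2.8
= 270 + 6.60 + 4.29
= 280.89 mOsm/kg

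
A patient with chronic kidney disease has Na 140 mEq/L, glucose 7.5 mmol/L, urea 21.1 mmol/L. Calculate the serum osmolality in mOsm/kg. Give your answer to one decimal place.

308.6 mOsm/kg

Calculated osmolality = 2·Na + glucose + urea
= 2·140 + 7.5 + 21.1
= 280 + 7.50 + 21.10
= 308.6 mOsm/kg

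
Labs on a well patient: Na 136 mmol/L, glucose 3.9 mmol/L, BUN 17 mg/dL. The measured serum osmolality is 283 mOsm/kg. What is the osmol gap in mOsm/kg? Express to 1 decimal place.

1.0 mOsm/kg

Calculated osmolality = 2·Na + glucose + BUN/2.8
= 2·136 + 3.9 + 17/2.8
= 272 + 3.90 + 6.07
= 281.97 mOsm/kg ≈ 282.0 mOsm/kg
Osmolar gap = measured − calculated = 283 − 282.0 = 1.0 mOsm/kg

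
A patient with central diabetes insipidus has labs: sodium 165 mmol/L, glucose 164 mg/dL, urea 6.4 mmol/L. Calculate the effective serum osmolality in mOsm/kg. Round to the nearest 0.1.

339.1 mOsm/kg

Effective osmolality excludes urea (freely permeant across cell membranes):
2·Na + glucose/18
= 2·165 + 164/18
= 330 + 9.11
= 339.11 mOsm/kg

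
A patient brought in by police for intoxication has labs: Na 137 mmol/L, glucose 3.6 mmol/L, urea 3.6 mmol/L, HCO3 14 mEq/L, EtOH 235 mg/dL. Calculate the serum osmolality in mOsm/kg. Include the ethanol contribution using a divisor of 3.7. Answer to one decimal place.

Calculated osmolality = 2·Na + glucose + urea + ethanol/3.7
= 2·137 + 3.6 + 3.6 + 235/3.7
= 274 + 3.60 + 3.60 + 63.51
= 344.71 mOsm/kg

344.7 mOsm/kg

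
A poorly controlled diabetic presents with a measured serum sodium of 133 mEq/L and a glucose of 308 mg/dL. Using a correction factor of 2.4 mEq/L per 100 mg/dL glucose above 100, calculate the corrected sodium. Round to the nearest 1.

138 mEq/L

Corrected Na = measured Na + 2.4 · (glucose − 100)/100
= 133 + 2.4 · (308 − 100)/100
= 133 + 5
= 138 mEq/L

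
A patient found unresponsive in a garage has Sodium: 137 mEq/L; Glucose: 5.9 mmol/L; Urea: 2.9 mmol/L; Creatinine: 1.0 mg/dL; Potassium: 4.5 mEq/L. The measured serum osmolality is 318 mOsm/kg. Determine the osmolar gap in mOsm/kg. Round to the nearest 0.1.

Calculated osmolality = 2·Na + glucose + urea
= 2·137 + 5.9 + 2.9
= 274 + 5.90 + 2.90
= 282.8 mOsm/kg ≈ 282.8 mOsm/kg
Osmolar gap = measured − calculated = 318 − 282.8 = 35.2 mOsm/kg

35.2 mOsm/kg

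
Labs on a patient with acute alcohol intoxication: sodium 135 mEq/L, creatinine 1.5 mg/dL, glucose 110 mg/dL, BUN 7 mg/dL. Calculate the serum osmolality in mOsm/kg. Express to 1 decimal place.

Calculated osmolality = 2·Na + glucose/18 + BUN/2.8
= 2·135 + 110/18 + 7/2.8
= 270 + 6.11 + 2.50
= 278.61 mOsm/kg

278.6 mOsm/kg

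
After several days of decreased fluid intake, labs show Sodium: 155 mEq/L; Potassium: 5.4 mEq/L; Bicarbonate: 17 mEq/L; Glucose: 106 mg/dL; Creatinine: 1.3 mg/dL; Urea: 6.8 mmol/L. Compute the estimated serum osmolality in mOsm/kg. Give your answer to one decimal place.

322.7 mOsm/kg

Calculated osmolality = 2·Na + glucose/18 + urea
= 2·155 + 106/18 + 6.8
= 310 + 5.89 + 6.80
= 322.69 mOsm/kg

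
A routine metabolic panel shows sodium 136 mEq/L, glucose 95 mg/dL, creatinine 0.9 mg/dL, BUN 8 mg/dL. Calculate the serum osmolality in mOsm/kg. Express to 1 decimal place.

280.1 mOsm/kg

Calculated osmolality = 2·Na + glucose/18 + BUN/2.8
= 2·136 + 95/18 + 8/2.8
= 272 + 5.28 + 2.86
= 280.14 mOsm/kg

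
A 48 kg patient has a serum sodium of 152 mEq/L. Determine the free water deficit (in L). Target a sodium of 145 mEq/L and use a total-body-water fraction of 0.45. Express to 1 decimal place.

1.0 L

TBW = 0.45 · 48 = 21.6 L
Free water deficit = TBW · (Na/145 − 1)
= 21.6 · (152/145 − 1)
= 21.6 · 0.0483
= 1.04 L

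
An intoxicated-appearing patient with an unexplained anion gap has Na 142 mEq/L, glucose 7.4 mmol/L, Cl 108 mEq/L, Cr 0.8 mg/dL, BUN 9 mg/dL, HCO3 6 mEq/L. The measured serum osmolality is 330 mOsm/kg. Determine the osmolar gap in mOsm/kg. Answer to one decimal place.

35.4 mOsm/kg

Calculated osmolality = 2·Na + glucose + BUN/2.8
= 2·142 + 7.4 + 9/2.8
= 284 + 7.40 + 3.21
= 294.61 mOsm/kg ≈ 294.6 mOsm/kg
Osmolar gap = measured − calculated = 330 − 294.6 = 35.4 mOsm/kg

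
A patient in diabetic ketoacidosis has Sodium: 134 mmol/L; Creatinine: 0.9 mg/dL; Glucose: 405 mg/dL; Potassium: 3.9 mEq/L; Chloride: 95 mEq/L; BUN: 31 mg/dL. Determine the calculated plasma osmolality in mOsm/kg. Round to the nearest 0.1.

301.6 mOsm/kg

Calculated osmolality = 2·Na + glucose/18 + BUN/2.8
= 2·134 + 405/18 + 31/2.8
= 268 + 22.50 + 11.07
= 301.57 mOsm/kg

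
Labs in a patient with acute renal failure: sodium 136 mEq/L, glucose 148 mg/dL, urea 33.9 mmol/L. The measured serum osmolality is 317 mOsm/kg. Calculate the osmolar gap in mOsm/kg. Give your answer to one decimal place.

Calculated osmolality = 2·Na + glucose/18 + urea
= 2·136 + 148/18 + 33.9
= 272 + 8.22 + 33.90
= 314.12 mOsm/kg ≈ 314.1 mOsm/kg
Osmolar gap = measured − calculated = 317 − 314.1 = 2.9 mOsm/kg

2.9 mOsm/kg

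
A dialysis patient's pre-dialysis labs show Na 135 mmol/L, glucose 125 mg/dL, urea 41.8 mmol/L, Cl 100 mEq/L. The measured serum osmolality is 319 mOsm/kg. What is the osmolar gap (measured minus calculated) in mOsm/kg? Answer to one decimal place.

Calculated osmolality = 2·Na + glucose/18 + urea
= 2·135 + 125/18 + 41.8
= 270 + 6.94 + 41.80
= 318.74 mOsm/kg ≈ 318.7 mOsm/kg
Osmolar gap = measured − calculated = 319 − 318.7 = 0.3 mOsm/kg

0.3 mOsm/kg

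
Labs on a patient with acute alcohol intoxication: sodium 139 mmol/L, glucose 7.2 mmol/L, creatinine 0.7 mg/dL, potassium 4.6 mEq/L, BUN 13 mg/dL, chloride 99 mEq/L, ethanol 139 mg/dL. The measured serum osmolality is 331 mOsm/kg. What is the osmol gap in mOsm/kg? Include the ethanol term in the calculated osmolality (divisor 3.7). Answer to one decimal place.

Calculated osmolality = 2·Na + glucose + BUN/2.8 + ethanol/3.7
= 2·139 + 7.2 + 13/2.8 + 139/3.7
= 278 + 7.20 + 4.64 + 37.57
= 327.41 mOsm/kg ≈ 327.4 mOsm/kg
Osmolar gap = measured − calculated = 331 − 327.4 = 3.6 mOsm/kg

3.6 mOsm/kg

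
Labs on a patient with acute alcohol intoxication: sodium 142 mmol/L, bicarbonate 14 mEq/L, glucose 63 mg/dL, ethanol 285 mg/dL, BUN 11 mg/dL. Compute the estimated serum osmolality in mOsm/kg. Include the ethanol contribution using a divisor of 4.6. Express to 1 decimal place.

353.4 mOsm/kg

Calculated osmolality = 2·Na + glucose/18 + BUN/2.8 + ethanol/4.6
= 2·142 + 63/18 + 11/2.8 + 285/4.6
= 284 + 3.50 + 3.93 + 61.96
= 353.39 mOsm/kg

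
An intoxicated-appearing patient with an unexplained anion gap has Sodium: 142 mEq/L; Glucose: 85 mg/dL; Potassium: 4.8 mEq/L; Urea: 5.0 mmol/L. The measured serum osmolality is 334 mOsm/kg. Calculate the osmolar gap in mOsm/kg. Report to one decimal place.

40.3 mOsm/kg

Calculated osmolality = 2·Na + glucose/18 + urea
= 2·142 + 85/18 + 5
= 284 + 4.72 + 5
= 293.72 mOsm/kg ≈ 293.7 mOsm/kg
Osmolar gap = measured − calculated = 334 − 293.7 = 40.3 mOsm/kg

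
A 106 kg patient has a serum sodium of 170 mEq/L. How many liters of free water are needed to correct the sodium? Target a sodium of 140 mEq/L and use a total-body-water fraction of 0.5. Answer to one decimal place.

TBW = 0.5 · 106 = 53 L
Free water deficit = TBW · (Na/140 − 1)
= 53 · (170/140 − 1)
= 53 · 0.2143
= 11.36 L

11.4 L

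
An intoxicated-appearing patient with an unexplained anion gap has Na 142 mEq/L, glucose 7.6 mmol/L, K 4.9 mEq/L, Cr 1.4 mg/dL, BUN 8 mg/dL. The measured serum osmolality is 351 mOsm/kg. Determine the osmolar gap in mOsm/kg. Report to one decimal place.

56.5 mOsm/kg

Calculated osmolality = 2·Na + glucose + BUN/2.8
= 2·142 + 7.6 + 8/2.8
= 284 + 7.60 + 2.86
= 294.46 mOsm/kg ≈ 294.5 mOsm/kg
Osmolar gap = measured − calculated = 351 − 294.5 = 56.5 mOsm/kg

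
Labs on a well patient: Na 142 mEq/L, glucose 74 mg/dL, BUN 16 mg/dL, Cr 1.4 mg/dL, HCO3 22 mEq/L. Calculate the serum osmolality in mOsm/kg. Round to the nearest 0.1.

293.8 mOsm/kg

Calculated osmolality = 2·Na + glucose/18 + BUN/2.8
= 2·142 + 74/18 + 16/2.8
= 284 + 4.11 + 5.71
= 293.82 mOsm/kg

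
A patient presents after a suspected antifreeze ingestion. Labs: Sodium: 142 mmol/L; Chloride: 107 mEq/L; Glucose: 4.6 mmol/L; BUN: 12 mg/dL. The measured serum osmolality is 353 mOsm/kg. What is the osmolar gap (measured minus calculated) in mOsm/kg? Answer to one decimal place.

Calculated osmolality = 2·Na + glucose + BUN/2.8
= 2·142 + 4.6 + 12/2.8
= 284 + 4.60 + 4.29
= 292.89 mOsm/kg ≈ 292.9 mOsm/kg
Osmolar gap = measured − calculated = 353 − 292.9 = 60.1 mOsm/kg

60.1 mOsm/kg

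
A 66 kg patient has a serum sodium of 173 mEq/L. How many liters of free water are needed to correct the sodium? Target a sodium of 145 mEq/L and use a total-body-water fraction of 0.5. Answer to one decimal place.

TBW = 0.5 · 66 = 33 L
Free water deficit = TBW · (Na/145 − 1)
= 33 · (173/145 − 1)
= 33 · 0.1931
= 6.37 L

6.4 L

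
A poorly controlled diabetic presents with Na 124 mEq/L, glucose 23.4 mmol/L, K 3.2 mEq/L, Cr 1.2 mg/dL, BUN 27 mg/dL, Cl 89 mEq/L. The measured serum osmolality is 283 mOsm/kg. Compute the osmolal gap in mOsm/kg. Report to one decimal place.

Calculated osmolality = 2·Na + glucose + BUN/2.8
= 2·124 + 23.4 + 27/2.8
= 248 + 23.40 + 9.64
= 281.04 mOsm/kg ≈ 281.0 mOsm/kg
Osmolar gap = measured − calculated = 283 − 281.0 = 2.0 mOsm/kg

2.0 mOsm/kg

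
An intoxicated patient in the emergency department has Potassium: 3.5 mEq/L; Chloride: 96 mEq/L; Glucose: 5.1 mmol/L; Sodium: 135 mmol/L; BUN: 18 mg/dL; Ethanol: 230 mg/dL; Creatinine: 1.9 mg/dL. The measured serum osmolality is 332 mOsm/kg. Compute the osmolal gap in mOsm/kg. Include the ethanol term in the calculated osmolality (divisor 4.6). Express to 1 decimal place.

Calculated osmolality = 2·Na + glucose + BUN/2.8 + ethanol/4.6
= 2·135 + 5.1 + 18/2.8 + 230/4.6
= 270 + 5.10 + 6.43 + 50
= 331.53 mOsm/kg ≈ 331.5 mOsm/kg
Osmolar gap = measured − calculated = 332 − 331.5 = 0.5 mOsm/kg

0.5 mOsm/kg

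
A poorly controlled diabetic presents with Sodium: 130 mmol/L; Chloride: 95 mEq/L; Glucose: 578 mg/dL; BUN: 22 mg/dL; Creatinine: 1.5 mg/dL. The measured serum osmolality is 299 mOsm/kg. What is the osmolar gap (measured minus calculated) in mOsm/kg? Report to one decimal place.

Calculated osmolality = 2·Na + glucose/18 + BUN/2.8
= 2·130 + 578/18 + 22/2.8
= 260 + 32.11 + 7.86
= 299.97 mOsm/kg ≈ 300.0 mOsm/kg
Osmolar gap = measured − calculated = 299 − 300.0 = -1.0 mOsm/kg

-1.0 mOsm/kg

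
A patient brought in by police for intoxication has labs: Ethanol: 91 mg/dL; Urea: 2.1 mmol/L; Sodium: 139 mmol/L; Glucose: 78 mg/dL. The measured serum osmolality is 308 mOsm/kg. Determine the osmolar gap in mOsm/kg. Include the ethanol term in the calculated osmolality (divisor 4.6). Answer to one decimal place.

Calculated osmolality = 2·Na + glucose/18 + urea + ethanol/4.6
= 2·139 + 78/18 + 2.1 + 91/4.6
= 278 + 4.33 + 2.10 + 19.78
= 304.21 mOsm/kg ≈ 304.2 mOsm/kg
Osmolar gap = measured − calculated = 308 − 304.2 = 3.8 mOsm/kg

3.8 mOsm/kg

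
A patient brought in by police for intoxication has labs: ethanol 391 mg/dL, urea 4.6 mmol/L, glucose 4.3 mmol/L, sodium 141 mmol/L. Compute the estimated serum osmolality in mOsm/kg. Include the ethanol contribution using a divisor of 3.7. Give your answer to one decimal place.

396.6 mOsm/kg

Calculated osmolality = 2·Na + glucose + urea + ethanol/3.7
= 2·141 + 4.3 + 4.6 + 391/3.7
= 282 + 4.30 + 4.60 + 105.68
= 396.58 mOsm/kg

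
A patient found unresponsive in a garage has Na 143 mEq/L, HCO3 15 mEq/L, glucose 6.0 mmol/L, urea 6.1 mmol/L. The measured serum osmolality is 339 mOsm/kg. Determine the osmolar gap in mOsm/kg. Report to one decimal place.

40.9 mOsm/kg

Calculated osmolality = 2·Na + glucose + urea
= 2·143 + 6 + 6.1
= 286 + 6 + 6.10
= 298.1 mOsm/kg ≈ 298.1 mOsm/kg
Osmolar gap = measured − calculated = 339 − 298.1 = 40.9 mOsm/kg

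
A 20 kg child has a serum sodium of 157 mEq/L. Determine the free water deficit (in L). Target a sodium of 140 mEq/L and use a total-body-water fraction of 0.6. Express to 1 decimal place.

1.5 L

TBW = 0.6 · 20 = 12 L
Free water deficit = TBW · (Na/140 − 1)
= 12 · (157/140 − 1)
= 12 · 0.1214
= 1.46 L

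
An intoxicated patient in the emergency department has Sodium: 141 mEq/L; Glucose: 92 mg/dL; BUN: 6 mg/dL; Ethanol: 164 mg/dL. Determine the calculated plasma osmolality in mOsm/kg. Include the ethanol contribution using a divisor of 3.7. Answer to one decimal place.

Calculated osmolality = 2·Na + glucose/18 + BUN/2.8 + ethanol/3.7
= 2·141 + 92/18 + 6/2.8 + 164/3.7
= 282 + 5.11 + 2.14 + 44.32
= 333.57 mOsm/kg

333.6 mOsm/kg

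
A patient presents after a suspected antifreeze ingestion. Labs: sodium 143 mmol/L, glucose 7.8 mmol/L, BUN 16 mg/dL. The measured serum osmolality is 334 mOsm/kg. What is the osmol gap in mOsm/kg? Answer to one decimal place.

34.5 mOsm/kg

Calculated osmolality = 2·Na + glucose + BUN/2.8
= 2·143 + 7.8 + 16/2.8
= 286 + 7.80 + 5.71
= 299.51 mOsm/kg ≈ 299.5 mOsm/kg
Osmolar gap = measured − calculated = 334 − 299.5 = 34.5 mOsm/kg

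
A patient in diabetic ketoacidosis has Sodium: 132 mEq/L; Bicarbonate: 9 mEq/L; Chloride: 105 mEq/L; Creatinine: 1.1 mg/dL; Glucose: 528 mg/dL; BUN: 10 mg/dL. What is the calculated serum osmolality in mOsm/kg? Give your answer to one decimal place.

Calculated osmolality = 2·Na + glucose/18 + BUN/2.8
= 2·132 + 528/18 + 10/2.8
= 264 + 29.33 + 3.57
= 296.9 mOsm/kg

296.9 mOsm/kg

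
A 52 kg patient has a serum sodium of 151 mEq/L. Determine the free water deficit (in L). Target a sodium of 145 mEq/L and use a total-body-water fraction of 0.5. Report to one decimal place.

1.1 L

TBW = 0.5 · 52 = 26 L
Free water deficit = TBW · (Na/145 − 1)
= 26 · (151/145 − 1)
= 26 · 0.0414
= 1.08 L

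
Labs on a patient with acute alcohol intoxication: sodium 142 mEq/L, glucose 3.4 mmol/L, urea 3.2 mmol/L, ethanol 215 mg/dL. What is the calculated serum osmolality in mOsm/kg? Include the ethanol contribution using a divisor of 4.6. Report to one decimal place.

337.3 mOsm/kg

Calculated osmolality = 2·Na + glucose + urea + ethanol/4.6
= 2·142 + 3.4 + 3.2 + 215/4.6
= 284 + 3.40 + 3.20 + 46.74
= 337.34 mOsm/kg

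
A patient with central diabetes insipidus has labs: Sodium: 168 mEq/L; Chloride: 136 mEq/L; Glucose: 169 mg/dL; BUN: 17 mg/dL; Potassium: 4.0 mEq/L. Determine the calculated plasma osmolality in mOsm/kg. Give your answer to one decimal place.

Calculated osmolality = 2·Na + glucose/18 + BUN/2.8
= 2·168 + 169/18 + 17/2.8
= 336 + 9.39 + 6.07
= 351.46 mOsm/kg

351.5 mOsm/kg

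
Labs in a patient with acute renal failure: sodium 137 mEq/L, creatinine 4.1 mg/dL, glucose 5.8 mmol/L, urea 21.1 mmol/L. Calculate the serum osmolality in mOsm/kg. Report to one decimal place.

Calculated osmolality = 2·Na + glucose + urea
= 2·137 + 5.8 + 21.1
= 274 + 5.80 + 21.10
= 300.9 mOsm/kg

300.9 mOsm/kg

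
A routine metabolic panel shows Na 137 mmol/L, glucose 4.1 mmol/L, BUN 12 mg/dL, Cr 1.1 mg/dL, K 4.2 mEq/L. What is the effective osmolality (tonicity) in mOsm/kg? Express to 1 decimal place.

Effective osmolality excludes urea (freely permeant across cell membranes):
2·Na + glucose
= 2·137 + 4.1
= 274 + 4.1
= 278.1 mOsm/kg

278.1 mOsm/kg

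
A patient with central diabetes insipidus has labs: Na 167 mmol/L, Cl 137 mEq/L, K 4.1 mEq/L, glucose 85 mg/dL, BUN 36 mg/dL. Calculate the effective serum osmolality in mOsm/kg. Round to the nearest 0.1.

Effective osmolality excludes urea (freely permeant across cell membranes):
2·Na + glucose/18
= 2·167 + 85/18
= 334 + 4.72
= 338.72 mOsm/kg

338.7 mOsm/kg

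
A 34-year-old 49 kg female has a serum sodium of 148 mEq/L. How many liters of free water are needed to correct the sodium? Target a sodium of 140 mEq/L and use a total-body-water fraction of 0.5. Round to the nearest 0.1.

TBW = 0.5 · 49 = 24.5 L
Free water deficit = TBW · (Na/140 − 1)
= 24.5 · (148/140 − 1)
= 24.5 · 0.0571
= 1.4 L

1.4 L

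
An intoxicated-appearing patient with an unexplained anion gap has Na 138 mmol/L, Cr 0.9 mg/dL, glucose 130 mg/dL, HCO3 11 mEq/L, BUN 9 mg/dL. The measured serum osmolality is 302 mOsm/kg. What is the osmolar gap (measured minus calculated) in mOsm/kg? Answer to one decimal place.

15.6 mOsm/kg

Calculated osmolality = 2·Na + glucose/18 + BUN/2.8
= 2·138 + 130/18 + 9/2.8
= 276 + 7.22 + 3.21
= 286.43 mOsm/kg ≈ 286.4 mOsm/kg
Osmolar gap = measured − calculated = 302 − 286.4 = 15.6 mOsm/kg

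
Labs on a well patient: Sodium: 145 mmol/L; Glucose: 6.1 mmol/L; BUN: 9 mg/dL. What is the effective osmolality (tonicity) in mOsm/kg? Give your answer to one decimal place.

296.1 mOsm/kg

Effective osmolality excludes urea (freely permeant across cell membranes):
2·Na + glucose
= 2·145 + 6.1
= 290 + 6.1
= 296.1 mOsm/kg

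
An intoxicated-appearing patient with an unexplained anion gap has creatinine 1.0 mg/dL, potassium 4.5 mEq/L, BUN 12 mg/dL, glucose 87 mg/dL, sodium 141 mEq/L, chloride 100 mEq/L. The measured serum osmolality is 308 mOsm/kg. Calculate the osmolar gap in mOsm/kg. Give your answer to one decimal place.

Calculated osmolality = 2·Na + glucose/18 + BUN/2.8
= 2·141 + 87/18 + 12/2.8
= 282 + 4.83 + 4.29
= 291.12 mOsm/kg ≈ 291.1 mOsm/kg
Osmolar gap = measured − calculated = 308 − 291.1 = 16.9 mOsm/kg

16.9 mOsm/kg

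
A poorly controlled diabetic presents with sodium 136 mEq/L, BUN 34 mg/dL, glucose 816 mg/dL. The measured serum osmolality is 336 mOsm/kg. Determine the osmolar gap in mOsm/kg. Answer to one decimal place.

Calculated osmolality = 2·Na + glucose/18 + BUN/2.8
= 2·136 + 816/18 + 34/2.8
= 272 + 45.33 + 12.14
= 329.47 mOsm/kg ≈ 329.5 mOsm/kg
Osmolar gap = measured − calculated = 336 − 329.5 = 6.5 mOsm/kg

6.5 mOsm/kg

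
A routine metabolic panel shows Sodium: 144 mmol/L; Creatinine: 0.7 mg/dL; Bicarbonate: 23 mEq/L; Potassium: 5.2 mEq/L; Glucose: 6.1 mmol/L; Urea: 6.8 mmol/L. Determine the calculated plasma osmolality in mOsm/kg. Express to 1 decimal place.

300.9 mOsm/kg

Calculated osmolality = 2·Na + glucose + urea
= 2·144 + 6.1 + 6.8
= 288 + 6.10 + 6.80
= 300.9 mOsm/kg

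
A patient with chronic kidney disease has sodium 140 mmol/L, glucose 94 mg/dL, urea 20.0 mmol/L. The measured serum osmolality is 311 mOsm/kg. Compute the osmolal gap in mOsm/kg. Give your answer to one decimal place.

Calculated osmolality = 2·Na + glucose/18 + urea
= 2·140 + 94/18 + 20
= 280 + 5.22 + 20
= 305.22 mOsm/kg ≈ 305.2 mOsm/kg
Osmolar gap = measured − calculated = 311 − 305.2 = 5.8 mOsm/kg

5.8 mOsm/kg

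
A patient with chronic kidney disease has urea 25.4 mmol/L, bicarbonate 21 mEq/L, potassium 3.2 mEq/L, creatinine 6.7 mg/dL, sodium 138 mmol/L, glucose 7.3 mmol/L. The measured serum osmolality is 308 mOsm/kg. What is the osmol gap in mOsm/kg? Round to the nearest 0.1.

-0.7 mOsm/kg

Calculated osmolality = 2·Na + glucose + urea
= 2·138 + 7.3 + 25.4
= 276 + 7.30 + 25.40
= 308.7 mOsm/kg ≈ 308.7 mOsm/kg
Osmolar gap = measured − calculated = 308 − 308.7 = -0.7 mOsm/kg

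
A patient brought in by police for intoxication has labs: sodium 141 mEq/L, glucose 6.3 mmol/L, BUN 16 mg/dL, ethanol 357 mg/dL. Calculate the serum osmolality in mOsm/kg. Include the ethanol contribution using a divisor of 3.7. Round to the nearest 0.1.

390.5 mOsm/kg

Calculated osmolality = 2·Na + glucose + BUN/2.8 + ethanol/3.7
= 2·141 + 6.3 + 16/2.8 + 357/3.7
= 282 + 6.30 + 5.71 + 96.49
= 390.5 mOsm/kg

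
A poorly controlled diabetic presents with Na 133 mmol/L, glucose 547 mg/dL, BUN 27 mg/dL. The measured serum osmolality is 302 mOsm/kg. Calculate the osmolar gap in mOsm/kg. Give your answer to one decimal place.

-4.0 mOsm/kg

Calculated osmolality = 2·Na + glucose/18 + BUN/2.8
= 2·133 + 547/18 + 27/2.8
= 266 + 30.39 + 9.64
= 306.03 mOsm/kg ≈ 306.0 mOsm/kg
Osmolar gap = measured − calculated = 302 − 306.0 = -4.0 mOsm/kg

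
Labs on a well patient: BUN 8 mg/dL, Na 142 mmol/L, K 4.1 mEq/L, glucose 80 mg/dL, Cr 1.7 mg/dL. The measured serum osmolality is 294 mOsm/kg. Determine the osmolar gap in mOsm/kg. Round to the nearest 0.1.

2.7 mOsm/kg

Calculated osmolality = 2·Na + glucose/18 + BUN/2.8
= 2·142 + 80/18 + 8/2.8
= 284 + 4.44 + 2.86
= 291.3 mOsm/kg ≈ 291.3 mOsm/kg
Osmolar gap = measured − calculated = 294 − 291.3 = 2.7 mOsm/kg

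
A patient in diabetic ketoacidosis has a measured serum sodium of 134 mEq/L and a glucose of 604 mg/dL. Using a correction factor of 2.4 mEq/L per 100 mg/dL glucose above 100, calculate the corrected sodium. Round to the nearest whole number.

Corrected Na = measured Na + 2.4 · (glucose − 100)/100
= 134 + 2.4 · (604 − 100)/100
= 134 + 12.1
= 146.1 mEq/L

146 mEq/L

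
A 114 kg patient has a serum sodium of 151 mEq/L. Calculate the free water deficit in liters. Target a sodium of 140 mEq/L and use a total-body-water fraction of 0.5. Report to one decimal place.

4.5 L

TBW = 0.5 · 114 = 57 L
Free water deficit = TBW · (Na/140 − 1)
= 57 · (151/140 − 1)
= 57 · 0.0786
= 4.48 L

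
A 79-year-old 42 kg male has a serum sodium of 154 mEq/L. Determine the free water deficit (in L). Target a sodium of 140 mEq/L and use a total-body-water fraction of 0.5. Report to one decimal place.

TBW = 0.5 · 42 = 21 L
Free water deficit = TBW · (Na/140 − 1)
= 21 · (154/140 − 1)
= 21 · 0.1
= 2.1 L

2.1 L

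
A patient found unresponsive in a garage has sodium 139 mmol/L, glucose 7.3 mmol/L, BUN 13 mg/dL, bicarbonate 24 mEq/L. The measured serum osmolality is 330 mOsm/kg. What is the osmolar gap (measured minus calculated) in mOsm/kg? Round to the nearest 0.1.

40.1 mOsm/kg

Calculated osmolality = 2·Na + glucose + BUN/2.8
= 2·139 + 7.3 + 13/2.8
= 278 + 7.30 + 4.64
= 289.94 mOsm/kg ≈ 289.9 mOsm/kg
Osmolar gap = measured − calculated = 330 − 289.9 = 40.1 mOsm/kg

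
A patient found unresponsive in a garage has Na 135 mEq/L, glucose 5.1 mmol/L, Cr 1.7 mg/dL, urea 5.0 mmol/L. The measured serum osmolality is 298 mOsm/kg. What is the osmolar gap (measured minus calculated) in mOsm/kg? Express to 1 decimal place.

17.9 mOsm/kg

Calculated osmolality = 2·Na + glucose + urea
= 2·135 + 5.1 + 5
= 270 + 5.10 + 5
= 280.1 mOsm/kg ≈ 280.1 mOsm/kg
Osmolar gap = measured − calculated = 298 − 280.1 = 17.9 mOsm/kg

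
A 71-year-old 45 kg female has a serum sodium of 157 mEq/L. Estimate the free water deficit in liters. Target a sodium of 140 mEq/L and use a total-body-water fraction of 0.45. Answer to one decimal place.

2.5 L

TBW = 0.45 · 45 = 20.25 L
Free water deficit = TBW · (Na/140 − 1)
= 20.25 · (157/140 − 1)
= 20.25 · 0.1214
= 2.46 L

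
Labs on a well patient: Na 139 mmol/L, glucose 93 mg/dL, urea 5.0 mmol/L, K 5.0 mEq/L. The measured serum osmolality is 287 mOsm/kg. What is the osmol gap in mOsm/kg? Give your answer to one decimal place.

Calculated osmolality = 2·Na + glucose/18 + urea
= 2·139 + 93/18 + 5
= 278 + 5.17 + 5
= 288.17 mOsm/kg ≈ 288.2 mOsm/kg
Osmolar gap = measured − calculated = 287 − 288.2 = -1.2 mOsm/kg

-1.2 mOsm/kg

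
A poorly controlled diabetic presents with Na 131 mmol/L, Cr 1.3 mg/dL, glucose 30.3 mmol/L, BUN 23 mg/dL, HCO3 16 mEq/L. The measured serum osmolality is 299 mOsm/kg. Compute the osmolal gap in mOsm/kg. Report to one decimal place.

Calculated osmolality = 2·Na + glucose + BUN/2.8
= 2·131 + 30.3 + 23/2.8
= 262 + 30.30 + 8.21
= 300.51 mOsm/kg ≈ 300.5 mOsm/kg
Osmolar gap = measured − calculated = 299 − 300.5 = -1.5 mOsm/kg

-1.5 mOsm/kg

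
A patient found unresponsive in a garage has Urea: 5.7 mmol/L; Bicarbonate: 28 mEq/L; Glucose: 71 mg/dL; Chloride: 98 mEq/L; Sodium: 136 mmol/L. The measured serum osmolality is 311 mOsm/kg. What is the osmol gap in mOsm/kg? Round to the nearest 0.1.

29.4 mOsm/kg

Calculated osmolality = 2·Na + glucose/18 + urea
= 2·136 + 71/18 + 5.7
= 272 + 3.94 + 5.70
= 281.64 mOsm/kg ≈ 281.6 mOsm/kg
Osmolar gap = measured − calculated = 311 − 281.6 = 29.4 mOsm/kg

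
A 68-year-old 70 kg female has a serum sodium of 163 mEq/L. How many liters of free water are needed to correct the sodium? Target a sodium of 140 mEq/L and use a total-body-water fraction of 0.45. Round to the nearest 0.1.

TBW = 0.45 · 70 = 31.5 L
Free water deficit = TBW · (Na/140 − 1)
= 31.5 · (163/140 − 1)
= 31.5 · 0.1643
= 5.18 L

5.2 L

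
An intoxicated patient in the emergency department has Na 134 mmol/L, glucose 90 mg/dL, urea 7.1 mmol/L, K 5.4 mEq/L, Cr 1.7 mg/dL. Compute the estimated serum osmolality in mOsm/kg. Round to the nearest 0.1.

280.1 mOsm/kg

Calculated osmolality = 2·Na + glucose/18 + urea
= 2·134 + 90/18 + 7.1
= 268 + 5 + 7.10
= 280.1 mOsm/kg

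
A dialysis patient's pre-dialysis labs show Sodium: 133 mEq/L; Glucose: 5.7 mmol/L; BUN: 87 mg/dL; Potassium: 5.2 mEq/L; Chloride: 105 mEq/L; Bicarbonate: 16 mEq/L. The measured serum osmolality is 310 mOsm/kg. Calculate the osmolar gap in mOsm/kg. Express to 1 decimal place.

Calculated osmolality = 2·Na + glucose + BUN/2.8
= 2·133 + 5.7 + 87/2.8
= 266 + 5.70 + 31.07
= 302.77 mOsm/kg ≈ 302.8 mOsm/kg
Osmolar gap = measured − calculated = 310 − 302.8 = 7.2 mOsm/kg

7.2 mOsm/kg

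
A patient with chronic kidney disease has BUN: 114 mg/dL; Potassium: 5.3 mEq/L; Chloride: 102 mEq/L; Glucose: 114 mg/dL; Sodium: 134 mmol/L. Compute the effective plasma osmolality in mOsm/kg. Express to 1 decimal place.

Effective osmolality excludes urea (freely permeant across cell membranes):
2·Na + glucose/18
= 2·134 + 114/18
= 268 + 6.33
= 274.33 mOsm/kg

274.3 mOsm/kg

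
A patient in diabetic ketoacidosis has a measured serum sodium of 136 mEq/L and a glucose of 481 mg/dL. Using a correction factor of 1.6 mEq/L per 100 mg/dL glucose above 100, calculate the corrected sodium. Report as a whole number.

Corrected Na = measured Na + 1.6 · (glucose − 100)/100
= 136 + 1.6 · (481 − 100)/100
= 136 + 6.1
= 142.1 mEq/L

142 mEq/L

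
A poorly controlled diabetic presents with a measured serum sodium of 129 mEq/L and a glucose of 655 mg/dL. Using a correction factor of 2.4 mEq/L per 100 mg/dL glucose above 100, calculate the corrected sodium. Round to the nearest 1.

142 mEq/L

Corrected Na = measured Na + 2.4 · (glucose − 100)/100
= 129 + 2.4 · (655 − 100)/100
= 129 + 13.3
= 142.3 mEq/L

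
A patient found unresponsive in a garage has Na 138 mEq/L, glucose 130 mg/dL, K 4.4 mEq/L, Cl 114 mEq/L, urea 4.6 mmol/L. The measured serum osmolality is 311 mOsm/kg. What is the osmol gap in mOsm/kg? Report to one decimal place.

23.2 mOsm/kg

Calculated osmolality = 2·Na + glucose/18 + urea
= 2·138 + 130/18 + 4.6
= 276 + 7.22 + 4.60
= 287.82 mOsm/kg ≈ 287.8 mOsm/kg
Osmolar gap = measured − calculated = 311 − 287.8 = 23.2 mOsm/kg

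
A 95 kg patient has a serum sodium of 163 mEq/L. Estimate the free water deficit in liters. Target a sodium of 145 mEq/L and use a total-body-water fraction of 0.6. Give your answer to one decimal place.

7.1 L

TBW = 0.6 · 95 = 57 L
Free water deficit = TBW · (Na/145 − 1)
= 57 · (163/145 − 1)
= 57 · 0.1241
= 7.07 L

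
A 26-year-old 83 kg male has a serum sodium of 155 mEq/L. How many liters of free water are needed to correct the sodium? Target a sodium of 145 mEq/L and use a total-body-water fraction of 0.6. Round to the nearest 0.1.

TBW = 0.6 · 83 = 49.8 L
Free water deficit = TBW · (Na/145 − 1)
= 49.8 · (155/145 − 1)
= 49.8 · 0.069
= 3.44 L

3.4 L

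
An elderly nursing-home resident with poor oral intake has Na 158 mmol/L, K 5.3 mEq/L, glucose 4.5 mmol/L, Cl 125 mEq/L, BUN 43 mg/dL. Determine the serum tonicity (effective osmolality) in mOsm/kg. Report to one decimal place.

320.5 mOsm/kg

Effective osmolality excludes urea (freely permeant across cell membranes):
2·Na + glucose
= 2·158 + 4.5
= 316 + 4.5
= 320.5 mOsm/kg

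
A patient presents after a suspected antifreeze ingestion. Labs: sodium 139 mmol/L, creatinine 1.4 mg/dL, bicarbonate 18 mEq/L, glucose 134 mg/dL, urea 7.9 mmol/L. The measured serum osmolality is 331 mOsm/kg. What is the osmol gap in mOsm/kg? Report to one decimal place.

37.7 mOsm/kg

Calculated osmolality = 2·Na + glucose/18 + urea
= 2·139 + 134/18 + 7.9
= 278 + 7.44 + 7.90
= 293.34 mOsm/kg ≈ 293.3 mOsm/kg
Osmolar gap = measured − calculated = 331 − 293.3 = 37.7 mOsm/kg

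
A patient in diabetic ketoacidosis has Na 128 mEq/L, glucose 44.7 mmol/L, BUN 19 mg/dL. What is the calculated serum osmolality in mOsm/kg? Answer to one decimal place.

Calculated osmolality = 2·Na + glucose + BUN/2.8
= 2·128 + 44.7 + 19/2.8
= 256 + 44.70 + 6.79
= 307.49 mOsm/kg

307.5 mOsm/kg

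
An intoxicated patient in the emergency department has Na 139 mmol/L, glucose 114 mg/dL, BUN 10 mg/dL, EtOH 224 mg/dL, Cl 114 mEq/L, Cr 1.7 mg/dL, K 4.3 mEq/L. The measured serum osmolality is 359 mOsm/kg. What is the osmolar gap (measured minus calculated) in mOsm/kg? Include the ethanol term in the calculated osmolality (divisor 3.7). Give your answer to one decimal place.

Calculated osmolality = 2·Na + glucose/18 + BUN/2.8 + ethanol/3.7
= 2·139 + 114/18 + 10/2.8 + 224/3.7
= 278 + 6.33 + 3.57 + 60.54
= 348.44 mOsm/kg ≈ 348.4 mOsm/kg
Osmolar gap = measured − calculated = 359 − 348.4 = 10.6 mOsm/kg

10.6 mOsm/kg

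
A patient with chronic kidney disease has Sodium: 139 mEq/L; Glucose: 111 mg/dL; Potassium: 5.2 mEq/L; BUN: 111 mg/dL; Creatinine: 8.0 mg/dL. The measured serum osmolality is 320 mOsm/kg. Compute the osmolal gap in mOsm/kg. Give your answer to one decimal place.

-3.8 mOsm/kg

Calculated osmolality = 2·Na + glucose/18 + BUN/2.8
= 2·139 + 111/18 + 111/2.8
= 278 + 6.17 + 39.64
= 323.81 mOsm/kg ≈ 323.8 mOsm/kg
Osmolar gap = measured − calculated = 320 − 323.8 = -3.8 mOsm/kg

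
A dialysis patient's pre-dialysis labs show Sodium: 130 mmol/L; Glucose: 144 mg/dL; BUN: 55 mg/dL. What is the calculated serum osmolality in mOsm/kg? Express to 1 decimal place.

287.6 mOsm/kg

Calculated osmolality = 2·Na + glucose/18 + BUN/2.8
= 2·130 + 144/18 + 55/2.8
= 260 + 8 + 19.64
= 287.64 mOsm/kg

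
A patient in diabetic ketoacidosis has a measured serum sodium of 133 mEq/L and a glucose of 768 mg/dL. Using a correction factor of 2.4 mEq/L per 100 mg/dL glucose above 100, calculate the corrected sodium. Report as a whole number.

Corrected Na = measured Na + 2.4 · (glucose − 100)/100
= 133 + 2.4 · (768 − 100)/100
= 133 + 16
= 149 mEq/L

149 mEq/L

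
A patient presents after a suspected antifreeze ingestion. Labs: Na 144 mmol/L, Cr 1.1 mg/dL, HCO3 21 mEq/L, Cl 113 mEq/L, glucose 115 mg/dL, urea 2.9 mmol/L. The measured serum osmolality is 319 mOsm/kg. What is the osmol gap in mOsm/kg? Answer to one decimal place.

21.7 mOsm/kg

Calculated osmolality = 2·Na + glucose/18 + urea
= 2·144 + 115/18 + 2.9
= 288 + 6.39 + 2.90
= 297.29 mOsm/kg ≈ 297.3 mOsm/kg
Osmolar gap = measured − calculated = 319 − 297.3 = 21.7 mOsm/kg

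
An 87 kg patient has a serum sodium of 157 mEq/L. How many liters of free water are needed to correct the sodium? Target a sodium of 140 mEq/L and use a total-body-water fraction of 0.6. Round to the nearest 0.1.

6.3 L

TBW = 0.6 · 87 = 52.2 L
Free water deficit = TBW · (Na/140 − 1)
= 52.2 · (157/140 − 1)
= 52.2 · 0.1214
= 6.34 L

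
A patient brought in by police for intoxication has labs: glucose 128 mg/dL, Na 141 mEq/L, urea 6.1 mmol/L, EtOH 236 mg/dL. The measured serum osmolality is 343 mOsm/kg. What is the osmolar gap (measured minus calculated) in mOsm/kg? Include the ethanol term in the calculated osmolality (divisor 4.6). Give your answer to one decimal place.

Calculated osmolality = 2·Na + glucose/18 + urea + ethanol/4.6
= 2·141 + 128/18 + 6.1 + 236/4.6
= 282 + 7.11 + 6.10 + 51.30
= 346.51 mOsm/kg ≈ 346.5 mOsm/kg
Osmolar gap = measured − calculated = 343 − 346.5 = -3.5 mOsm/kg

-3.5 mOsm/kg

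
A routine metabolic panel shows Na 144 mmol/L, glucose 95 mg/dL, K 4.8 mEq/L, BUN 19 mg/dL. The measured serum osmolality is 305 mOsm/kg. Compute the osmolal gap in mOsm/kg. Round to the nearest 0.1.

4.9 mOsm/kg

Calculated osmolality = 2·Na + glucose/18 + BUN/2.8
= 2·144 + 95/18 + 19/2.8
= 288 + 5.28 + 6.79
= 300.07 mOsm/kg ≈ 300.1 mOsm/kg
Osmolar gap = measured − calculated = 305 − 300.1 = 4.9 mOsm/kg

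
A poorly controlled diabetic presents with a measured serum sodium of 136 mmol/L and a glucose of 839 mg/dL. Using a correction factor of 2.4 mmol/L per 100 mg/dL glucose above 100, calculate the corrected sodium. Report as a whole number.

154 mmol/L

Corrected Na = measured Na + 2.4 · (glucose − 100)/100
= 136 + 2.4 · (839 − 100)/100
= 136 + 17.7
= 153.7 mmol/L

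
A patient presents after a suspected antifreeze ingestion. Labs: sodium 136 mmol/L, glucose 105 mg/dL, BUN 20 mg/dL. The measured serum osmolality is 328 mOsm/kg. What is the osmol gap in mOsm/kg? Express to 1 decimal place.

43.0 mOsm/kg

Calculated osmolality = 2·Na + glucose/18 + BUN/2.8
= 2·136 + 105/18 + 20/2.8
= 272 + 5.83 + 7.14
= 284.97 mOsm/kg ≈ 285.0 mOsm/kg
Osmolar gap = measured − calculated = 328 − 285.0 = 43.0 mOsm/kg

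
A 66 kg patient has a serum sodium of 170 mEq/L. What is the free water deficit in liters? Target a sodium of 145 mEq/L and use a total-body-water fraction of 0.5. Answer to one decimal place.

TBW = 0.5 · 66 = 33 L
Free water deficit = TBW · (Na/145 − 1)
= 33 · (170/145 − 1)
= 33 · 0.1724
= 5.69 L

5.7 L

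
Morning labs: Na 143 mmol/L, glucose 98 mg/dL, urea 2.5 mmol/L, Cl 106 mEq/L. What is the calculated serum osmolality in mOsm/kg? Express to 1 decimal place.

293.9 mOsm/kg

Calculated osmolality = 2·Na + glucose/18 + urea
= 2·143 + 98/18 + 2.5
= 286 + 5.44 + 2.50
= 293.94 mOsm/kg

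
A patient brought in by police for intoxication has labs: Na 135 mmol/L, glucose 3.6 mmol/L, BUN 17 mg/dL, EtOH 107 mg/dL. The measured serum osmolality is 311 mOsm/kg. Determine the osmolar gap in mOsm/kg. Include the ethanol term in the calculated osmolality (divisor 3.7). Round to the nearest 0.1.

Calculated osmolality = 2·Na + glucose + BUN/2.8 + ethanol/3.7
= 2·135 + 3.6 + 17/2.8 + 107/3.7
= 270 + 3.60 + 6.07 + 28.92
= 308.59 mOsm/kg ≈ 308.6 mOsm/kg
Osmolar gap = measured − calculated = 311 − 308.6 = 2.4 mOsm/kg

2.4 mOsm/kg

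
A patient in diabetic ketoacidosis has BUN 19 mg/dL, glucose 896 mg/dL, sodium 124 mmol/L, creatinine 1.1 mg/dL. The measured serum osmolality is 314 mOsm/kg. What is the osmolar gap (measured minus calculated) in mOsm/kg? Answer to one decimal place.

Calculated osmolality = 2·Na + glucose/18 + BUN/2.8
= 2·124 + 896/18 + 19/2.8
= 248 + 49.78 + 6.79
= 304.57 mOsm/kg ≈ 304.6 mOsm/kg
Osmolar gap = measured − calculated = 314 − 304.6 = 9.4 mOsm/kg

9.4 mOsm/kg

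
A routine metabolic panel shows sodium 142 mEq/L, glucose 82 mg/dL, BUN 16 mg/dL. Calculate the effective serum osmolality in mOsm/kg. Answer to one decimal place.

Effective osmolality excludes urea (freely permeant across cell membranes):
2·Na + glucose/18
= 2·142 + 82/18
= 284 + 4.56
= 288.56 mOsm/kg

288.6 mOsm/kg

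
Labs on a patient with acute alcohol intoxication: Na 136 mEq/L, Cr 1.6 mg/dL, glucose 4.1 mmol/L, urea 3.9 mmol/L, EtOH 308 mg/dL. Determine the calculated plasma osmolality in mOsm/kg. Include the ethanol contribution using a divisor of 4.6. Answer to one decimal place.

347.0 mOsm/kg

Calculated osmolality = 2·Na + glucose + urea + ethanol/4.6
= 2·136 + 4.1 + 3.9 + 308/4.6
= 272 + 4.10 + 3.90 + 66.96
= 346.96 mOsm/kg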